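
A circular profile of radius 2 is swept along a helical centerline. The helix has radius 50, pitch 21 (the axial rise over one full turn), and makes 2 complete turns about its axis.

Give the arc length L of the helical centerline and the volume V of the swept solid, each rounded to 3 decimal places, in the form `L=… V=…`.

2πR = 2π·50 = 314.159265
per-turn = √(314.159265² + 21²) = √(98696.0440 + 441) = √99137.0440 = 314.860356
L = 2 × 314.860356 = 629.720713
V = π·2² × L = 12.566371 × 629.720713 = 7913.303860

L=629.721 V=7913.304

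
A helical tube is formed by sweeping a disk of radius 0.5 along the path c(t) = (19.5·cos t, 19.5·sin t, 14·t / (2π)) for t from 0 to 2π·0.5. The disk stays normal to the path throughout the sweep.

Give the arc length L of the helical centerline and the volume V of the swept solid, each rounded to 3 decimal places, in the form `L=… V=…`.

L=61.660 V=48.427

2πR = 2π·19.5 = 122.522113
per-turn = √(122.522113² + 14²) = √(15011.6683 + 196) = √15207.6683 = 123.319375
L = 0.5 × 123.319375 = 61.659688
V = π·0.5² × L = 0.785398 × 61.659688 = 48.427405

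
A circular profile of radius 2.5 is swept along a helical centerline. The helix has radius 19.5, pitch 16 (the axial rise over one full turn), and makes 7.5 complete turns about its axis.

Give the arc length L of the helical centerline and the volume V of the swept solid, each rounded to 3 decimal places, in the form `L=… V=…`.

L=926.718 V=18196.066

2πR = 2π·19.5 = 122.522113
per-turn = √(122.522113² + 16²) = √(15011.6683 + 256) = √15267.6683 = 123.562406
L = 7.5 × 123.562406 = 926.718049
V = π·2.5² × L = 19.634954 × 926.718049 = 18196.066333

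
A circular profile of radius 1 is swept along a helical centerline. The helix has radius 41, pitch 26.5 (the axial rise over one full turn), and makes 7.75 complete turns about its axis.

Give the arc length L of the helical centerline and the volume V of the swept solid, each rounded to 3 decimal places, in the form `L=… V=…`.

L=2007.018 V=6305.232

2πR = 2π·41 = 257.610598
per-turn = √(257.610598² + 26.5²) = √(66363.2200 + 702.25) = √67065.4700 = 258.970018
L = 7.75 × 258.970018 = 2007.017636
V = π·1² × L = 3.141593 × 2007.017636 = 6305.231861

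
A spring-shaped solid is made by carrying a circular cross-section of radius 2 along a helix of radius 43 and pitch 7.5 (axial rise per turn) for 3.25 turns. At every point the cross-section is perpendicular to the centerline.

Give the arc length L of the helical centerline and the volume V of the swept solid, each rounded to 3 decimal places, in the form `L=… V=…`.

L=878.413 V=11038.468

2πR = 2π·43 = 270.176968
per-turn = √(270.176968² + 7.5²) = √(72995.5942 + 56.25) = √73051.8442 = 270.281047
L = 3.25 × 270.281047 = 878.413401
V = π·2² × L = 12.566371 × 878.413401 = 11038.468355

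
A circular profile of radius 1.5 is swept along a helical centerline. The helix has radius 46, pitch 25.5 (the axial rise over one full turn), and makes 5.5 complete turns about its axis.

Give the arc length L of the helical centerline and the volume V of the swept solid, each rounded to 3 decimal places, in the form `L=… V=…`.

L=1595.821 V=11280.193

2πR = 2π·46 = 289.026524
per-turn = √(289.026524² + 25.5²) = √(83536.3317 + 650.25) = √84186.5817 = 290.149240
L = 5.5 × 290.149240 = 1595.820822
V = π·1.5² × L = 7.068583 × 1595.820822 = 11280.192682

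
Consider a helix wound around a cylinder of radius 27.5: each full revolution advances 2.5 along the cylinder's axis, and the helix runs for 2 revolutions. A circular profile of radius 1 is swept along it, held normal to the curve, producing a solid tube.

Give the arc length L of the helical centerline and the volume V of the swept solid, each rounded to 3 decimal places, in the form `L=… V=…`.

2πR = 2π·27.5 = 172.787596
per-turn = √(172.787596² + 2.5²) = √(29855.5533 + 6.25) = √29861.8033 = 172.805681
L = 2 × 172.805681 = 345.611362
V = π·1² × L = 3.141593 × 345.611362 = 1085.770115

L=345.611 V=1085.770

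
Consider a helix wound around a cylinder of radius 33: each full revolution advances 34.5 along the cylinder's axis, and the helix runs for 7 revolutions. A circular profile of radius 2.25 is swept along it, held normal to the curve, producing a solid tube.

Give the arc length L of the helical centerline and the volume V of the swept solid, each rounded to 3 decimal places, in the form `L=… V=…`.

L=1471.370 V=23401.131

2πR = 2π·33 = 207.345115
per-turn = √(207.345115² + 34.5²) = √(42991.9968 + 1190.25) = √44182.2468 = 210.195734
L = 7 × 210.195734 = 1471.370141
V = π·2.25² × L = 15.904313 × 1471.370141 = 23401.130980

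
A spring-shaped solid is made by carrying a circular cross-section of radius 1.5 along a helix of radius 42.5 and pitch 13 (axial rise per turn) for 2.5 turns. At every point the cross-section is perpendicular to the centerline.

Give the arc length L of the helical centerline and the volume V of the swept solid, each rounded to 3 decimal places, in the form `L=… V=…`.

2πR = 2π·42.5 = 267.035376
per-turn = √(267.035376² + 13²) = √(71307.8918 + 169) = √71476.8918 = 267.351626
L = 2.5 × 267.351626 = 668.379064
V = π·1.5² × L = 7.068583 × 668.379064 = 4724.493207

L=668.379 V=4724.493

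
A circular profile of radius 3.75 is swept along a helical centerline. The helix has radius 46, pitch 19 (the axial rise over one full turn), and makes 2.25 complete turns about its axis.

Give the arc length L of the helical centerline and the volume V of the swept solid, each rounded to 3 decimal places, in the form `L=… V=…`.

L=651.713 V=28791.812

2πR = 2π·46 = 289.026524
per-turn = √(289.026524² + 19²) = √(83536.3317 + 361) = √83897.3317 = 289.650361
L = 2.25 × 289.650361 = 651.713312
V = π·3.75² × L = 44.178647 × 651.713312 = 28791.812170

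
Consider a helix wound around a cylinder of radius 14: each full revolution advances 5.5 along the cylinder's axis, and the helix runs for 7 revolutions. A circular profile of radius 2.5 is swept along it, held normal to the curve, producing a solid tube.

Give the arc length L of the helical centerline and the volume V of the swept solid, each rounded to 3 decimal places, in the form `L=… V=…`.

2πR = 2π·14 = 87.964594
per-turn = √(87.964594² + 5.5²) = √(7737.7699 + 30.25) = √7768.0199 = 88.136371
L = 7 × 88.136371 = 616.954595
V = π·2.5² × L = 19.634954 × 616.954595 = 12113.875151

L=616.955 V=12113.875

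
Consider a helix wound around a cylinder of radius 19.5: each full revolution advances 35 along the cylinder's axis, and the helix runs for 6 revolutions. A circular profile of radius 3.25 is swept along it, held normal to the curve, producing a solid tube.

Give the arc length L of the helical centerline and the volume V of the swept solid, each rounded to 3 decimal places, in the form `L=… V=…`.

L=764.539 V=25369.757

2πR = 2π·19.5 = 122.522113
per-turn = √(122.522113² + 35²) = √(15011.6683 + 1225) = √16236.6683 = 127.423186
L = 6 × 127.423186 = 764.539115
V = π·3.25² × L = 33.183072 × 764.539115 = 25369.756813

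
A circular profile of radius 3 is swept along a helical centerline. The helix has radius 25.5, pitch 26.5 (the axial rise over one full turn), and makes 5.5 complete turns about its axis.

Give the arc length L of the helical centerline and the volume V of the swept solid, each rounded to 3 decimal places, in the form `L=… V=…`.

2πR = 2π·25.5 = 160.221225
per-turn = √(160.221225² + 26.5²) = √(25670.8410 + 702.25) = √26373.0910 = 162.397940
L = 5.5 × 162.397940 = 893.188672
V = π·3² × L = 28.274334 × 893.188672 = 25254.314738

L=893.189 V=25254.315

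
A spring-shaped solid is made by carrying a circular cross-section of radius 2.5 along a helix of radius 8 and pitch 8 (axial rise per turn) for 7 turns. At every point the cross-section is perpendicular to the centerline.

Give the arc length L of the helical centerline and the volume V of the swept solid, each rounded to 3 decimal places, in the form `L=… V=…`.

2πR = 2π·8 = 50.265482
per-turn = √(50.265482² + 8²) = √(2526.6187 + 64) = √2590.6187 = 50.898121
L = 7 × 50.898121 = 356.286847
V = π·2.5² × L = 19.634954 × 356.286847 = 6995.675889

L=356.287 V=6995.676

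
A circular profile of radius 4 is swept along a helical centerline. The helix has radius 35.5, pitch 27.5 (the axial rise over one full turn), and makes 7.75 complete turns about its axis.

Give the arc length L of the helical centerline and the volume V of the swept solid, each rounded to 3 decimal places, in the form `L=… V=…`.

L=1741.750 V=87549.894

2πR = 2π·35.5 = 223.053078
per-turn = √(223.053078² + 27.5²) = √(49752.6758 + 756.25) = √50508.9258 = 224.741909
L = 7.75 × 224.741909 = 1741.749797
V = π·4² × L = 50.265482 × 1741.749797 = 87549.893862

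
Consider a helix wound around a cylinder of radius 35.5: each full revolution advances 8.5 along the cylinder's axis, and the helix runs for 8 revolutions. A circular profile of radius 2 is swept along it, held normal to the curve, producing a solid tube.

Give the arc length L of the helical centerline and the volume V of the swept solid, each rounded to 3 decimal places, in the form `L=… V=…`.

L=1785.720 V=22440.017

2πR = 2π·35.5 = 223.053078
per-turn = √(223.053078² + 8.5²) = √(49752.6758 + 72.25) = √49824.9258 = 223.214977
L = 8 × 223.214977 = 1785.719813
V = π·2² × L = 12.566371 × 1785.719813 = 22440.016983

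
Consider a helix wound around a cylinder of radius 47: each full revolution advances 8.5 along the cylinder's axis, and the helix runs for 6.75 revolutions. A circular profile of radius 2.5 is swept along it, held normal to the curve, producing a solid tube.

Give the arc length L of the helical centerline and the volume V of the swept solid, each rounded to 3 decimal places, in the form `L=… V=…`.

2πR = 2π·47 = 295.309709
per-turn = √(295.309709² + 8.5²) = √(87207.8245 + 72.25) = √87280.0745 = 295.432013
L = 6.75 × 295.432013 = 1994.166090
V = π·2.5² × L = 19.634954 × 1994.166090 = 39155.359612

L=1994.166 V=39155.360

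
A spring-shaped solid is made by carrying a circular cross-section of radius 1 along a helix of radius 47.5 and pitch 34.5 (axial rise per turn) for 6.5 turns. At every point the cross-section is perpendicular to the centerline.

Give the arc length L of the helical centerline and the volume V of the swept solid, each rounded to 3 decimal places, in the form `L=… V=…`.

2πR = 2π·47.5 = 298.451302
per-turn = √(298.451302² + 34.5²) = √(89073.1797 + 1190.25) = √90263.4297 = 300.438729
L = 6.5 × 300.438729 = 1952.851737
V = π·1² × L = 3.141593 × 1952.851737 = 6135.064670

L=1952.852 V=6135.065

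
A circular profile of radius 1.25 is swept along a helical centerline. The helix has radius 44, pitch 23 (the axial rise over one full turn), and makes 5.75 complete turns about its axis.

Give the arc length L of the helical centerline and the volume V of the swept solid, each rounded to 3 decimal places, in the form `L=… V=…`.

L=1595.138 V=7830.114

2πR = 2π·44 = 276.460154
per-turn = √(276.460154² + 23²) = √(76430.2165 + 529) = √76959.2165 = 277.415242
L = 5.75 × 277.415242 = 1595.137641
V = π·1.25² × L = 4.908739 × 1595.137641 = 7830.113587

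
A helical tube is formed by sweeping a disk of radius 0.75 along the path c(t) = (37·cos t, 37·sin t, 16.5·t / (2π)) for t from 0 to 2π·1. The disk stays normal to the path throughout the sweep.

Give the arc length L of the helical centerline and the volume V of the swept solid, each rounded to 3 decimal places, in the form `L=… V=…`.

2πR = 2π·37 = 232.477856
per-turn = √(232.477856² + 16.5²) = √(54045.9537 + 272.25) = √54318.2037 = 233.062660
L = 1 × 233.062660 = 233.062660
V = π·0.75² × L = 1.767146 × 233.062660 = 411.855717

L=233.063 V=411.856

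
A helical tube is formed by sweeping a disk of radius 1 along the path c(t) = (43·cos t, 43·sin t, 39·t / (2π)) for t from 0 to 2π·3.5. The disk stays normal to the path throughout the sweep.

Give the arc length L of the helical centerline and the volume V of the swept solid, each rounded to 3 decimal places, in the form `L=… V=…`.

2πR = 2π·43 = 270.176968
per-turn = √(270.176968² + 39²) = √(72995.5942 + 1521) = √74516.5942 = 272.977278
L = 3.5 × 272.977278 = 955.420472
V = π·1² × L = 3.141593 × 955.420472 = 3001.541936

L=955.420 V=3001.542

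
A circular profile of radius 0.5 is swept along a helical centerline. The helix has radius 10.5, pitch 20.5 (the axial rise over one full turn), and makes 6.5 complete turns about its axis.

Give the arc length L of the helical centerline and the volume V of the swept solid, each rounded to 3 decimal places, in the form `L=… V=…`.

2πR = 2π·10.5 = 65.973446
per-turn = √(65.973446² + 20.5²) = √(4352.4955 + 420.25) = √4772.7455 = 69.085060
L = 6.5 × 69.085060 = 449.052891
V = π·0.5² × L = 0.785398 × 449.052891 = 352.685316

L=449.053 V=352.685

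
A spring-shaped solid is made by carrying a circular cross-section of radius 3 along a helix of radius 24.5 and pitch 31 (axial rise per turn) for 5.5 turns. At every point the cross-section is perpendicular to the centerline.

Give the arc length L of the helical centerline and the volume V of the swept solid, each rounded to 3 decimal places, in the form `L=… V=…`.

2πR = 2π·24.5 = 153.938040
per-turn = √(153.938040² + 31²) = √(23696.9202 + 961) = √24657.9202 = 157.028406
L = 5.5 × 157.028406 = 863.656231
V = π·3² × L = 28.274334 × 863.656231 = 24419.304630

L=863.656 V=24419.305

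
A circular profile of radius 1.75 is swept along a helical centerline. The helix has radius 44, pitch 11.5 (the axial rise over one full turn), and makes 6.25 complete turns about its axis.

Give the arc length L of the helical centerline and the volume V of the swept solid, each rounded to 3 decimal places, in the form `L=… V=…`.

L=1729.370 V=16638.491

2πR = 2π·44 = 276.460154
per-turn = √(276.460154² + 11.5²) = √(76430.2165 + 132.25) = √76562.4665 = 276.699235
L = 6.25 × 276.699235 = 1729.370217
V = π·1.75² × L = 9.621128 × 1729.370217 = 16638.491354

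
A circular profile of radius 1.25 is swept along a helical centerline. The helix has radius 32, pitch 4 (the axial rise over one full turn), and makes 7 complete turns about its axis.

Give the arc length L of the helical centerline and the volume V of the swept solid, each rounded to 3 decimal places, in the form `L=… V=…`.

L=1407.712 V=6910.090

2πR = 2π·32 = 201.061930
per-turn = √(201.061930² + 4²) = √(40425.8996 + 16) = √40441.8996 = 201.101715
L = 7 × 201.101715 = 1407.712002
V = π·1.25² × L = 4.908739 × 1407.712002 = 6910.090133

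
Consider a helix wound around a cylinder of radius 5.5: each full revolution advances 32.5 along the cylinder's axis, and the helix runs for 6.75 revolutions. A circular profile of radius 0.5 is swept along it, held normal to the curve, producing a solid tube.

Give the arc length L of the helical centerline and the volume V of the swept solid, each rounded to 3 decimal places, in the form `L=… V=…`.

L=320.214 V=251.496

2πR = 2π·5.5 = 34.557519
per-turn = √(34.557519² + 32.5²) = √(1194.2221 + 1056.25) = √2250.4721 = 47.439141
L = 6.75 × 47.439141 = 320.214204
V = π·0.5² × L = 0.785398 × 320.214204 = 251.495648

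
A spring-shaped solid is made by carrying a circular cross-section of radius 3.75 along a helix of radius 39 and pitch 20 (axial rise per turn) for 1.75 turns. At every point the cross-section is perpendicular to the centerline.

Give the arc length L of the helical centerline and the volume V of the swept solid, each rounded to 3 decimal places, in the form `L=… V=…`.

L=430.253 V=19008.010

2πR = 2π·39 = 245.044227
per-turn = √(245.044227² + 20²) = √(60046.6732 + 400) = √60446.6732 = 245.859051
L = 1.75 × 245.859051 = 430.253340
V = π·3.75² × L = 44.178647 × 430.253340 = 19008.010297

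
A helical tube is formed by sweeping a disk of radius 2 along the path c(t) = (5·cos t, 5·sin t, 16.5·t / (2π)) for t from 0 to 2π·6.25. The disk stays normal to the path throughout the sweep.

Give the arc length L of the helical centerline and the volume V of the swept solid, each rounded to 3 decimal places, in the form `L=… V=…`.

2πR = 2π·5 = 31.415927
per-turn = √(31.415927² + 16.5²) = √(986.9604 + 272.25) = √1259.2104 = 35.485355
L = 6.25 × 35.485355 = 221.783471
V = π·2² × L = 12.566371 × 221.783471 = 2787.013287

L=221.783 V=2787.013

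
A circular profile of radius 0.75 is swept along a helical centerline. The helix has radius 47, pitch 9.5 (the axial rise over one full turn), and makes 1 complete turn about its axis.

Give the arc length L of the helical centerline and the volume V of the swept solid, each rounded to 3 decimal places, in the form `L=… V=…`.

L=295.462 V=522.125

2πR = 2π·47 = 295.309709
per-turn = √(295.309709² + 9.5²) = √(87207.8245 + 90.25) = √87298.0745 = 295.462476
L = 1 × 295.462476 = 295.462476
V = π·0.75² × L = 1.767146 × 295.462476 = 522.125293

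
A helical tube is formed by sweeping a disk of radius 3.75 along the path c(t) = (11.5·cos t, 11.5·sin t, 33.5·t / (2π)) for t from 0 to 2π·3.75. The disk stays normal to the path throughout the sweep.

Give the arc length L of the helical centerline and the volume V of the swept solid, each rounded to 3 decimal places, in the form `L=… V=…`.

L=298.667 V=13194.724

2πR = 2π·11.5 = 72.256631
per-turn = √(72.256631² + 33.5²) = √(5221.0207 + 1122.25) = √6343.2707 = 79.644653
L = 3.75 × 79.644653 = 298.667448
V = π·3.75² × L = 44.178647 × 298.667448 = 13194.723672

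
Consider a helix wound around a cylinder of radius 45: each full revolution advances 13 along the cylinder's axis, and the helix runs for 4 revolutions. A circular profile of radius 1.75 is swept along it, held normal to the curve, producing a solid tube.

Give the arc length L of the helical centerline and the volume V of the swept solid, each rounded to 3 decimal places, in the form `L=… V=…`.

2πR = 2π·45 = 282.743339
per-turn = √(282.743339² + 13²) = √(79943.7956 + 169) = √80112.7956 = 283.042039
L = 4 × 283.042039 = 1132.168155
V = π·1.75² × L = 9.621128 × 1132.168155 = 10892.734169

L=1132.168 V=10892.734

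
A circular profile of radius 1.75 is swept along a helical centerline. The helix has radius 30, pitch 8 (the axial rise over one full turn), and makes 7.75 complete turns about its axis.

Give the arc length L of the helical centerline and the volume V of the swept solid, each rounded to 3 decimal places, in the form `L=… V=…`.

L=1462.156 V=14067.586

2πR = 2π·30 = 188.495559
per-turn = √(188.495559² + 8²) = √(35530.5758 + 64) = √35594.5758 = 188.665248
L = 7.75 × 188.665248 = 1462.155673
V = π·1.75² × L = 9.621128 × 1462.155673 = 14067.586156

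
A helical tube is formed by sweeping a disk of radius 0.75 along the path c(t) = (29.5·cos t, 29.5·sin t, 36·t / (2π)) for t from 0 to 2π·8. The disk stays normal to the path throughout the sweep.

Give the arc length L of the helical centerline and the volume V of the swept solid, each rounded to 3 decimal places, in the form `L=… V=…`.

2πR = 2π·29.5 = 185.353967
per-turn = √(185.353967² + 36²) = √(34356.0929 + 1296) = √35652.0929 = 188.817618
L = 8 × 188.817618 = 1510.540945
V = π·0.75² × L = 1.767146 × 1510.540945 = 2669.346189

L=1510.541 V=2669.346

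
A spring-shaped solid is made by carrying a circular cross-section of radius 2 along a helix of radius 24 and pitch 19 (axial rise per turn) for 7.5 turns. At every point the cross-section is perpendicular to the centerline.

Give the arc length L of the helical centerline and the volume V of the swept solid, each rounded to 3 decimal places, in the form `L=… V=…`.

2πR = 2π·24 = 150.796447
per-turn = √(150.796447² + 19²) = √(22739.5685 + 361) = √23100.5685 = 151.988712
L = 7.5 × 151.988712 = 1139.915339
V = π·2² × L = 12.566371 × 1139.915339 = 14324.598620

L=1139.915 V=14324.599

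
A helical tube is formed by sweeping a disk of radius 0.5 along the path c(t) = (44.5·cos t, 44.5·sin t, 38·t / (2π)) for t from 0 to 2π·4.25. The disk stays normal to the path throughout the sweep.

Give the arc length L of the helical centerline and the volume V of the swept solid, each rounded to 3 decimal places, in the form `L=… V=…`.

L=1199.232 V=941.874

2πR = 2π·44.5 = 279.601746
per-turn = √(279.601746² + 38²) = √(78177.1365 + 1444) = √79621.1365 = 282.172175
L = 4.25 × 282.172175 = 1199.231745
V = π·0.5² × L = 0.785398 × 1199.231745 = 941.874410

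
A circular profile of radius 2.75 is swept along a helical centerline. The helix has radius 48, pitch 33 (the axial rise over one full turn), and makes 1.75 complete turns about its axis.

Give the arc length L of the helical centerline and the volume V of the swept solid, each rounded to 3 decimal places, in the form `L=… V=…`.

2πR = 2π·48 = 301.592895
per-turn = √(301.592895² + 33²) = √(90958.2742 + 1089) = √92047.2742 = 303.392937
L = 1.75 × 303.392937 = 530.937640
V = π·2.75² × L = 23.758294 × 530.937640 = 12614.172772

L=530.938 V=12614.173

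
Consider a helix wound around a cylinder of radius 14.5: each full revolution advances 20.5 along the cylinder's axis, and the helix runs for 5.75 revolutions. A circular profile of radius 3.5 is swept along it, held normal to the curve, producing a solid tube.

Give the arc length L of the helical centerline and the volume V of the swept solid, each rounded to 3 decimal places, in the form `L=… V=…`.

2πR = 2π·14.5 = 91.106187
per-turn = √(91.106187² + 20.5²) = √(8300.3373 + 420.25) = √8720.5873 = 93.384085
L = 5.75 × 93.384085 = 536.958488
V = π·3.5² × L = 38.484510 × 536.958488 = 20664.584298

L=536.958 V=20664.584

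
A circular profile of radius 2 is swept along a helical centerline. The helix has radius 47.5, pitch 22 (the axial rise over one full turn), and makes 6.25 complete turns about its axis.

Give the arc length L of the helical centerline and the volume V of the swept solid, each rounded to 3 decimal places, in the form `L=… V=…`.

2πR = 2π·47.5 = 298.451302
per-turn = √(298.451302² + 22²) = √(89073.1797 + 484) = √89557.1797 = 299.261056
L = 6.25 × 299.261056 = 1870.381601
V = π·2² × L = 12.566371 × 1870.381601 = 23503.908387

L=1870.382 V=23503.908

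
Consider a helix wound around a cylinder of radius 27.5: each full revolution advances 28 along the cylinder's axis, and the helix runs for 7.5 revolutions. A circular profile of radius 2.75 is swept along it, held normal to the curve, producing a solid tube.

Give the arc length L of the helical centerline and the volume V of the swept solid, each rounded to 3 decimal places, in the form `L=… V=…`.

2πR = 2π·27.5 = 172.787596
per-turn = √(172.787596² + 28²) = √(29855.5533 + 784) = √30639.5533 = 175.041576
L = 7.5 × 175.041576 = 1312.811820
V = π·2.75² × L = 23.758294 × 1312.811820 = 31190.169760

L=1312.812 V=31190.170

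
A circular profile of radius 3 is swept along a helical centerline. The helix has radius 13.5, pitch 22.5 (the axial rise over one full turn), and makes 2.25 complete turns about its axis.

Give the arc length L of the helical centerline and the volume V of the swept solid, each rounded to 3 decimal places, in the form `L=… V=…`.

2πR = 2π·13.5 = 84.823002
per-turn = √(84.823002² + 22.5²) = √(7194.9416 + 506.25) = √7701.1916 = 87.756433
L = 2.25 × 87.756433 = 197.451975
V = π·3² × L = 28.274334 × 197.451975 = 5582.823073

L=197.452 V=5582.823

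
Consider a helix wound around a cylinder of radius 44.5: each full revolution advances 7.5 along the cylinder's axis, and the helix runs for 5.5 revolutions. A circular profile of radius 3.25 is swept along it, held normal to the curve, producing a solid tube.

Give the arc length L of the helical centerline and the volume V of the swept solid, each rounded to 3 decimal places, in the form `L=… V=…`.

L=1538.363 V=51047.602

2πR = 2π·44.5 = 279.601746
per-turn = √(279.601746² + 7.5²) = √(78177.1365 + 56.25) = √78233.3865 = 279.702318
L = 5.5 × 279.702318 = 1538.362747
V = π·3.25² × L = 33.183072 × 1538.362747 = 51047.602407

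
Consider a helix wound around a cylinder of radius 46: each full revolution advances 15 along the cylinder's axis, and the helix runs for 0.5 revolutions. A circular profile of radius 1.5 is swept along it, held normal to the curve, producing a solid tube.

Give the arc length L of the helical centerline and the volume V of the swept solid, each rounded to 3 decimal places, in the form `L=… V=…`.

L=144.708 V=1022.879

2πR = 2π·46 = 289.026524
per-turn = √(289.026524² + 15²) = √(83536.3317 + 225) = √83761.3317 = 289.415500
L = 0.5 × 289.415500 = 144.707750
V = π·1.5² × L = 7.068583 × 144.707750 = 1022.878810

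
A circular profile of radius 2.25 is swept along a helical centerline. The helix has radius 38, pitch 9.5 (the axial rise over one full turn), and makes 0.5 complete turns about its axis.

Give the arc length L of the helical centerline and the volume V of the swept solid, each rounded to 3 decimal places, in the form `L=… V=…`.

L=119.475 V=1900.167

2πR = 2π·38 = 238.761042
per-turn = √(238.761042² + 9.5²) = √(57006.8350 + 90.25) = √57097.0850 = 238.949963
L = 0.5 × 238.949963 = 119.474982
V = π·2.25² × L = 15.904313 × 119.474982 = 1900.167482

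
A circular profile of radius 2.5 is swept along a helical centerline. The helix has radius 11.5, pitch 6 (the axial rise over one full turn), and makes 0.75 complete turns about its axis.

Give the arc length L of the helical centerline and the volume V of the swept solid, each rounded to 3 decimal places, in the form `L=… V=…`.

L=54.379 V=1067.729

2πR = 2π·11.5 = 72.256631
per-turn = √(72.256631² + 6²) = √(5221.0207 + 36) = √5257.0207 = 72.505315
L = 0.75 × 72.505315 = 54.378986
V = π·2.5² × L = 19.634954 × 54.378986 = 1067.728901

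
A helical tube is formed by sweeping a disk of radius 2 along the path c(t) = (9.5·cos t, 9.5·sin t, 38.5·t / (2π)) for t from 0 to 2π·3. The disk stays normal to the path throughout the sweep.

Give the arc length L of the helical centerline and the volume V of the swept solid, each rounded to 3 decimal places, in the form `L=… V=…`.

L=213.088 V=2677.746

2πR = 2π·9.5 = 59.690260
per-turn = √(59.690260² + 38.5²) = √(3562.9272 + 1482.25) = √5045.1772 = 71.029411
L = 3 × 71.029411 = 213.088232
V = π·2² × L = 12.566371 × 213.088232 = 2677.745699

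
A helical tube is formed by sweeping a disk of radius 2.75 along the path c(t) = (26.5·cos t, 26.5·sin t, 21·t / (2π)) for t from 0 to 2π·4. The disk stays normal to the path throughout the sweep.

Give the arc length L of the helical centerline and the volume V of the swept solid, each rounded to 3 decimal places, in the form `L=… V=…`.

2πR = 2π·26.5 = 166.504411
per-turn = √(166.504411² + 21²) = √(27723.7188 + 441) = √28164.7188 = 167.823475
L = 4 × 167.823475 = 671.293900
V = π·2.75² × L = 23.758294 × 671.293900 = 15948.798134

L=671.294 V=15948.798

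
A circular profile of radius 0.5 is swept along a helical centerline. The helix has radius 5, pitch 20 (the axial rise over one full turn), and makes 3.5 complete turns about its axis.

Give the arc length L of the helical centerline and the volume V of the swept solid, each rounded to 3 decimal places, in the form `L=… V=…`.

L=130.347 V=102.374

2πR = 2π·5 = 31.415927
per-turn = √(31.415927² + 20²) = √(986.9604 + 400) = √1386.9604 = 37.241918
L = 3.5 × 37.241918 = 130.346712
V = π·0.5² × L = 0.785398 × 130.346712 = 102.374068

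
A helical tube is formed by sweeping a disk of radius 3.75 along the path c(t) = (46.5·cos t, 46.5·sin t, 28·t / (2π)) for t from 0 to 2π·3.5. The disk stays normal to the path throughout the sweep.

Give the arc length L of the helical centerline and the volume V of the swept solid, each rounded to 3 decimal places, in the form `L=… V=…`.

2πR = 2π·46.5 = 292.168117
per-turn = √(292.168117² + 28²) = √(85362.2085 + 784) = √86146.2085 = 293.506743
L = 3.5 × 293.506743 = 1027.273602
V = π·3.75² × L = 44.178647 × 1027.273602 = 45383.557525

L=1027.274 V=45383.558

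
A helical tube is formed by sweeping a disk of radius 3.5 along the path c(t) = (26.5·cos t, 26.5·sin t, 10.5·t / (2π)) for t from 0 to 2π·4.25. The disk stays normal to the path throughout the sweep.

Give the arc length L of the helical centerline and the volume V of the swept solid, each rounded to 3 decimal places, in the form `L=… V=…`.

2πR = 2π·26.5 = 166.504411
per-turn = √(166.504411² + 10.5²) = √(27723.7188 + 110.25) = √27833.9688 = 166.835154
L = 4.25 × 166.835154 = 709.049406
V = π·3.5² × L = 38.484510 × 709.049406 = 27287.418977

L=709.049 V=27287.419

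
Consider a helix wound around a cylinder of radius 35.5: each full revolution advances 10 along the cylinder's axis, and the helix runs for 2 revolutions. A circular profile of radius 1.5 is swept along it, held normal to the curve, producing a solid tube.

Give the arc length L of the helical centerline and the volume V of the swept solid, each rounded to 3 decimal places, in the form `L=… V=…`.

2πR = 2π·35.5 = 223.053078
per-turn = √(223.053078² + 10²) = √(49752.6758 + 100) = √49852.6758 = 223.277128
L = 2 × 223.277128 = 446.554256
V = π·1.5² × L = 7.068583 × 446.554256 = 3156.506029

L=446.554 V=3156.506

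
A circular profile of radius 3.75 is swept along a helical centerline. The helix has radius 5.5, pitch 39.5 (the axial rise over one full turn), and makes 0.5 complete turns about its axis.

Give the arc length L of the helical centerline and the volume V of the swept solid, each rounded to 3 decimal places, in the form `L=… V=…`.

L=26.242 V=1159.315

2πR = 2π·5.5 = 34.557519
per-turn = √(34.557519² + 39.5²) = √(1194.2221 + 1560.25) = √2754.4721 = 52.483065
L = 0.5 × 52.483065 = 26.241533
V = π·3.75² × L = 44.178647 × 26.241533 = 1159.315397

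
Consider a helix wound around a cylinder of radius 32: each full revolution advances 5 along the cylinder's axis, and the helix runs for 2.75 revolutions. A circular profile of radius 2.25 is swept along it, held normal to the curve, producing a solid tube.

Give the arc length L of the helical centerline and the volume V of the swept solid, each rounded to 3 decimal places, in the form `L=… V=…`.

2πR = 2π·32 = 201.061930
per-turn = √(201.061930² + 5²) = √(40425.8996 + 25) = √40450.8996 = 201.124090
L = 2.75 × 201.124090 = 553.091248
V = π·2.25² × L = 15.904313 × 553.091248 = 8796.536217

L=553.091 V=8796.536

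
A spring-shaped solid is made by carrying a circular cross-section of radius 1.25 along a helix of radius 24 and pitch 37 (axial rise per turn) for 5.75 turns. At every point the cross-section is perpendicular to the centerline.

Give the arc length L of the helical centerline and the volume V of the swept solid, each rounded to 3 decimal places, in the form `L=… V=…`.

2πR = 2π·24 = 150.796447
per-turn = √(150.796447² + 37²) = √(22739.5685 + 1369) = √24108.5685 = 155.269342
L = 5.75 × 155.269342 = 892.798716
V = π·1.25² × L = 4.908739 × 892.798716 = 4382.515449

L=892.799 V=4382.515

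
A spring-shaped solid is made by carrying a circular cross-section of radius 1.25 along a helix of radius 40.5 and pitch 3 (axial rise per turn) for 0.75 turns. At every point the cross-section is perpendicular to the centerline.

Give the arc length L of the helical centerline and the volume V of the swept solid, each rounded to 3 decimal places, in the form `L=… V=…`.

L=190.865 V=936.906

2πR = 2π·40.5 = 254.469005
per-turn = √(254.469005² + 3²) = √(64754.4745 + 9) = √64763.4745 = 254.486688
L = 0.75 × 254.486688 = 190.865016
V = π·1.25² × L = 4.908739 × 190.865016 = 936.906457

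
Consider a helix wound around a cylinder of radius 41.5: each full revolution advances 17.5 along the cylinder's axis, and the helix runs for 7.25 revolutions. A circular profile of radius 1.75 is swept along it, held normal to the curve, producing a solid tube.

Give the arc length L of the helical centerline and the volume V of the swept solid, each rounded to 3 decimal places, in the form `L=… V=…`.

2πR = 2π·41.5 = 260.752190
per-turn = √(260.752190² + 17.5²) = √(67991.7047 + 306.25) = √68297.9547 = 261.338774
L = 7.25 × 261.338774 = 1894.706110
V = π·1.75² × L = 9.621128 × 1894.706110 = 18229.209067

L=1894.706 V=18229.209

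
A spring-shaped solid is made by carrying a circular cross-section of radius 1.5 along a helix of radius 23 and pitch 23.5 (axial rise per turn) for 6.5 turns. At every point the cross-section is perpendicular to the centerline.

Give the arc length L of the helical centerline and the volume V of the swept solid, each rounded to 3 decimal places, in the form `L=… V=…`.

L=951.675 V=6726.993

2πR = 2π·23 = 144.513262
per-turn = √(144.513262² + 23.5²) = √(20884.0829 + 552.25) = √21436.3329 = 146.411519
L = 6.5 × 146.411519 = 951.674874
V = π·1.5² × L = 7.068583 × 951.674874 = 6726.993283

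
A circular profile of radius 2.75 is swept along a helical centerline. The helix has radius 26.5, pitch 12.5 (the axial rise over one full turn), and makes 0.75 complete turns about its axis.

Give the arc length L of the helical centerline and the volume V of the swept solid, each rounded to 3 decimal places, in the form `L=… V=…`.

L=125.230 V=2975.245

2πR = 2π·26.5 = 166.504411
per-turn = √(166.504411² + 12.5²) = √(27723.7188 + 156.25) = √27879.9688 = 166.972958
L = 0.75 × 166.972958 = 125.229719
V = π·2.75² × L = 23.758294 × 125.229719 = 2975.244528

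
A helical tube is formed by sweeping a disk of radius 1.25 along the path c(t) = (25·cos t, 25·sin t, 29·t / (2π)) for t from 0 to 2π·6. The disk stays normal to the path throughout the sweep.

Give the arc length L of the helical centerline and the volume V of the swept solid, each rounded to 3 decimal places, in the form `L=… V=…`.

L=958.405 V=4704.560

2πR = 2π·25 = 157.079633
per-turn = √(157.079633² + 29²) = √(24674.0110 + 841) = √25515.0110 = 159.734189
L = 6 × 159.734189 = 958.405132
V = π·1.25² × L = 4.908739 × 958.405132 = 4704.560188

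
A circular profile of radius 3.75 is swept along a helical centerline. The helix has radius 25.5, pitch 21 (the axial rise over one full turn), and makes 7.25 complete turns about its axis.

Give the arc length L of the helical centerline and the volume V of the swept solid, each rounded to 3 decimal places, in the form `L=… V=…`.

L=1171.539 V=51757.008

2πR = 2π·25.5 = 160.221225
per-turn = √(160.221225² + 21²) = √(25670.8410 + 441) = √26111.8410 = 161.591587
L = 7.25 × 161.591587 = 1171.539007
V = π·3.75² × L = 44.178647 × 1171.539007 = 51757.007877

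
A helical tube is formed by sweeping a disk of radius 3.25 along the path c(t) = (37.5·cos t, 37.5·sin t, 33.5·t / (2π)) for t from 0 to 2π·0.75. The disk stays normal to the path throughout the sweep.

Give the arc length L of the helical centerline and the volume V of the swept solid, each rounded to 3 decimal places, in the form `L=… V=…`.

L=178.492 V=5922.905

2πR = 2π·37.5 = 235.619449
per-turn = √(235.619449² + 33.5²) = √(55516.5248 + 1122.25) = √56638.7748 = 237.989022
L = 0.75 × 237.989022 = 178.491767
V = π·3.25² × L = 33.183072 × 178.491767 = 5922.905220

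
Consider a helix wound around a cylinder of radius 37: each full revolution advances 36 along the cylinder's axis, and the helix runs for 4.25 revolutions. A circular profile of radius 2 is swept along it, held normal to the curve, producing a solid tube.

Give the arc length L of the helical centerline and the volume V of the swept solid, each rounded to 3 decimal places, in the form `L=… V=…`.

2πR = 2π·37 = 232.477856
per-turn = √(232.477856² + 36²) = √(54045.9537 + 1296) = √55341.9537 = 235.248706
L = 4.25 × 235.248706 = 999.807001
V = π·2² × L = 12.566371 × 999.807001 = 12563.945314

L=999.807 V=12563.945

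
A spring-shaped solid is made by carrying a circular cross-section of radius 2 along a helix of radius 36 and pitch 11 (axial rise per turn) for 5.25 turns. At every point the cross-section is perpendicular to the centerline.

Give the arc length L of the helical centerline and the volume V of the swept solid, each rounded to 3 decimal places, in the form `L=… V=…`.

2πR = 2π·36 = 226.194671
per-turn = √(226.194671² + 11²) = √(51164.0292 + 121) = √51285.0292 = 226.461982
L = 5.25 × 226.461982 = 1188.925405
V = π·2² × L = 12.566371 × 1188.925405 = 14940.477267

L=1188.925 V=14940.477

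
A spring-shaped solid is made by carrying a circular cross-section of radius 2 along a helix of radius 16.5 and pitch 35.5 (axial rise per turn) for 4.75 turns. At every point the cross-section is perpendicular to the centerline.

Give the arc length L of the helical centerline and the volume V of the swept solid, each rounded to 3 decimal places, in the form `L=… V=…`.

L=520.515 V=6540.988

2πR = 2π·16.5 = 103.672558
per-turn = √(103.672558² + 35.5²) = √(10747.9992 + 1260.25) = √12008.2492 = 109.582157
L = 4.75 × 109.582157 = 520.515247
V = π·2² × L = 12.566371 × 520.515247 = 6540.987505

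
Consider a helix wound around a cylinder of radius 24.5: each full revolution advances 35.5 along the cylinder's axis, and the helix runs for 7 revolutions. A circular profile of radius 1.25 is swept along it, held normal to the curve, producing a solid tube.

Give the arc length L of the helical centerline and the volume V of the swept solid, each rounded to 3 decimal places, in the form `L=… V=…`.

2πR = 2π·24.5 = 153.938040
per-turn = √(153.938040² + 35.5²) = √(23696.9202 + 1260.25) = √24957.1702 = 157.978385
L = 7 × 157.978385 = 1105.848696
V = π·1.25² × L = 4.908739 × 1105.848696 = 5428.322092

L=1105.849 V=5428.322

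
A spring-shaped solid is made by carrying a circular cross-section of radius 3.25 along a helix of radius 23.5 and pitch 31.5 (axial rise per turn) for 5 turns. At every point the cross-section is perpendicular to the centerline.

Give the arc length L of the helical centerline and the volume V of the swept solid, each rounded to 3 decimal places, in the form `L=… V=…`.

2πR = 2π·23.5 = 147.654855
per-turn = √(147.654855² + 31.5²) = √(21801.9561 + 992.25) = √22794.2061 = 150.977502
L = 5 × 150.977502 = 754.887510
V = π·3.25² × L = 33.183072 × 754.887510 = 25049.486907

L=754.888 V=25049.487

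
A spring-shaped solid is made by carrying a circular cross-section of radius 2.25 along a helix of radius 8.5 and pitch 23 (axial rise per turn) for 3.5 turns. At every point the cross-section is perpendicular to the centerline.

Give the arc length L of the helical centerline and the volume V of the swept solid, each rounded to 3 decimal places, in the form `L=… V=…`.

L=203.522 V=3236.874

2πR = 2π·8.5 = 53.407075
per-turn = √(53.407075² + 23²) = √(2852.3157 + 529) = √3381.3157 = 58.149081
L = 3.5 × 58.149081 = 203.521785
V = π·2.25² × L = 15.904313 × 203.521785 = 3236.874132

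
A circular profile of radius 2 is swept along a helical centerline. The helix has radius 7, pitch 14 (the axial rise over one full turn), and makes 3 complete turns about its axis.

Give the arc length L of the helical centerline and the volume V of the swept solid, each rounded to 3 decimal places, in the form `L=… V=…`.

2πR = 2π·7 = 43.982297
per-turn = √(43.982297² + 14²) = √(1934.4425 + 196) = √2130.4425 = 46.156716
L = 3 × 46.156716 = 138.470149
V = π·2² × L = 12.566371 × 138.470149 = 1740.067211

L=138.470 V=1740.067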